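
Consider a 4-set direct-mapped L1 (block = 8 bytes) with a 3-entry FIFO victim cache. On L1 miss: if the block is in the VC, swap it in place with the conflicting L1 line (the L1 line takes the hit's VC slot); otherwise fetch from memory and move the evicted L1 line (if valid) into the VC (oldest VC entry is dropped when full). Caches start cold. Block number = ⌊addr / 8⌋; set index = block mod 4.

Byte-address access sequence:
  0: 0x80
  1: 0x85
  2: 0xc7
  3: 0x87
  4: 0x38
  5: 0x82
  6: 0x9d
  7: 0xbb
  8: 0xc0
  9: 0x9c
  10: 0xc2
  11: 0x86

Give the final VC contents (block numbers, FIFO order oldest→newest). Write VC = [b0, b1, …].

0: 0x80 (blk 16, set 0) → MISS  vc=[]
1: 0x85 (blk 16, set 0) → L1-HIT  vc=[]
2: 0xc7 (blk 24, set 0) → MISS  vc=[16]
3: 0x87 (blk 16, set 0) → VC-HIT  vc=[24]
4: 0x38 (blk 7, set 3) → MISS  vc=[24]
5: 0x82 (blk 16, set 0) → L1-HIT  vc=[24]
6: 0x9d (blk 19, set 3) → MISS  vc=[24, 7]
7: 0xbb (blk 23, set 3) → MISS  vc=[24, 7, 19]
8: 0xc0 (blk 24, set 0) → VC-HIT  vc=[16, 7, 19]
9: 0x9c (blk 19, set 3) → VC-HIT  vc=[16, 7, 23]
10: 0xc2 (blk 24, set 0) → L1-HIT  vc=[16, 7, 23]
11: 0x86 (blk 16, set 0) → VC-HIT  vc=[24, 7, 23]

VC = [24, 7, 23]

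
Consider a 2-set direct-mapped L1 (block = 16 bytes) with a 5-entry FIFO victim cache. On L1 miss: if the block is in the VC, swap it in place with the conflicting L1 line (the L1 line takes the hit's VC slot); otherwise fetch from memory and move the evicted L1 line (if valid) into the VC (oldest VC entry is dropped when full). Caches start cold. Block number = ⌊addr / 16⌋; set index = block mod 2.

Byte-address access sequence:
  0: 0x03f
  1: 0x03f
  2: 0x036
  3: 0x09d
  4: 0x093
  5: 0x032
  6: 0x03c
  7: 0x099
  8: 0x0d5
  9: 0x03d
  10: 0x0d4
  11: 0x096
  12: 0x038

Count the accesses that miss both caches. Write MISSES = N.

MISSES = 3

0: 0x3f (blk 3, set 1) → MISS  vc=[]
1: 0x3f (blk 3, set 1) → L1-HIT  vc=[]
2: 0x36 (blk 3, set 1) → L1-HIT  vc=[]
3: 0x9d (blk 9, set 1) → MISS  vc=[3]
4: 0x93 (blk 9, set 1) → L1-HIT  vc=[3]
5: 0x32 (blk 3, set 1) → VC-HIT  vc=[9]
6: 0x3c (blk 3, set 1) → L1-HIT  vc=[9]
7: 0x99 (blk 9, set 1) → VC-HIT  vc=[3]
8: 0xd5 (blk 13, set 1) → MISS  vc=[3, 9]
9: 0x3d (blk 3, set 1) → VC-HIT  vc=[13, 9]
10: 0xd4 (blk 13, set 1) → VC-HIT  vc=[3, 9]
11: 0x96 (blk 9, set 1) → VC-HIT  vc=[3, 13]
12: 0x38 (blk 3, set 1) → VC-HIT  vc=[9, 13]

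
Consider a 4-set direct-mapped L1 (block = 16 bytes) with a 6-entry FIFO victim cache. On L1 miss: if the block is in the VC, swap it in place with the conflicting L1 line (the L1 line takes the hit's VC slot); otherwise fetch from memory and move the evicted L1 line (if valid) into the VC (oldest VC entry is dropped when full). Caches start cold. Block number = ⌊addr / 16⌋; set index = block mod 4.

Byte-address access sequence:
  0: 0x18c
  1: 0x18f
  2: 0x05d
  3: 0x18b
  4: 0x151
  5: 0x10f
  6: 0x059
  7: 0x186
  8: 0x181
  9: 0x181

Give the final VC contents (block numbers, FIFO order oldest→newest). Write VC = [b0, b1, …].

VC = [21, 16]

0: 0x18c (blk 24, set 0) → MISS  vc=[]
1: 0x18f (blk 24, set 0) → L1-HIT  vc=[]
2: 0x5d (blk 5, set 1) → MISS  vc=[]
3: 0x18b (blk 24, set 0) → L1-HIT  vc=[]
4: 0x151 (blk 21, set 1) → MISS  vc=[5]
5: 0x10f (blk 16, set 0) → MISS  vc=[5, 24]
6: 0x59 (blk 5, set 1) → VC-HIT  vc=[21, 24]
7: 0x186 (blk 24, set 0) → VC-HIT  vc=[21, 16]
8: 0x181 (blk 24, set 0) → L1-HIT  vc=[21, 16]
9: 0x181 (blk 24, set 0) → L1-HIT  vc=[21, 16]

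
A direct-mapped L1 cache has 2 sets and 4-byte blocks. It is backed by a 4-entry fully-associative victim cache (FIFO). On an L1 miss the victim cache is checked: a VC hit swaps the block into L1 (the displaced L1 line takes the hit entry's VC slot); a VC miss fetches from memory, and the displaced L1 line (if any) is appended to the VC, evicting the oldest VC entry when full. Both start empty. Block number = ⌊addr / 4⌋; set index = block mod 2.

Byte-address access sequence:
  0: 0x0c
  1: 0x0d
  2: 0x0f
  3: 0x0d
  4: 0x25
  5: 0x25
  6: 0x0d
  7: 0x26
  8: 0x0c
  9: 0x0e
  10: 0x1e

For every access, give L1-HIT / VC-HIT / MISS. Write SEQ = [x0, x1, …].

SEQ = [MISS, L1-HIT, L1-HIT, L1-HIT, MISS, L1-HIT, VC-HIT, VC-HIT, VC-HIT, L1-HIT, MISS]

  [0] addr=0xc blk=3 s=1: MISS | VC []
  [1] addr=0xd blk=3 s=1: L1-HIT | VC []
  [2] addr=0xf blk=3 s=1: L1-HIT | VC []
  [3] addr=0xd blk=3 s=1: L1-HIT | VC []
  [4] addr=0x25 blk=9 s=1: MISS | VC [3]
  [5] addr=0x25 blk=9 s=1: L1-HIT | VC [3]
  [6] addr=0xd blk=3 s=1: VC-HIT | VC [9]
  [7] addr=0x26 blk=9 s=1: VC-HIT | VC [3]
  [8] addr=0xc blk=3 s=1: VC-HIT | VC [9]
  [9] addr=0xe blk=3 s=1: L1-HIT | VC [9]
  [10] addr=0x1e blk=7 s=1: MISS | VC [9, 3]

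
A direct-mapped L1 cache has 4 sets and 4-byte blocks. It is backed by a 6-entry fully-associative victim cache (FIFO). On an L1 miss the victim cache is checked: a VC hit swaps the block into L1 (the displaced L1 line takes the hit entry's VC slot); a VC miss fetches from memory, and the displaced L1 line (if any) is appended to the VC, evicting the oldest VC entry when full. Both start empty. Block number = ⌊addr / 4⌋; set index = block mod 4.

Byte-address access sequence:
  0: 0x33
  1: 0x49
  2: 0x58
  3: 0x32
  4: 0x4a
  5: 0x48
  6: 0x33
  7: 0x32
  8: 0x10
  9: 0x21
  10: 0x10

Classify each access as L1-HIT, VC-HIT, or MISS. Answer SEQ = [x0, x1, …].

0: 0x33 (blk 12, set 0) → MISS  vc=[]
1: 0x49 (blk 18, set 2) → MISS  vc=[]
2: 0x58 (blk 22, set 2) → MISS  vc=[18]
3: 0x32 (blk 12, set 0) → L1-HIT  vc=[18]
4: 0x4a (blk 18, set 2) → VC-HIT  vc=[22]
5: 0x48 (blk 18, set 2) → L1-HIT  vc=[22]
6: 0x33 (blk 12, set 0) → L1-HIT  vc=[22]
7: 0x32 (blk 12, set 0) → L1-HIT  vc=[22]
8: 0x10 (blk 4, set 0) → MISS  vc=[22, 12]
9: 0x21 (blk 8, set 0) → MISS  vc=[22, 12, 4]
10: 0x10 (blk 4, set 0) → VC-HIT  vc=[22, 12, 8]

SEQ = [MISS, MISS, MISS, L1-HIT, VC-HIT, L1-HIT, L1-HIT, L1-HIT, MISS, MISS, VC-HIT]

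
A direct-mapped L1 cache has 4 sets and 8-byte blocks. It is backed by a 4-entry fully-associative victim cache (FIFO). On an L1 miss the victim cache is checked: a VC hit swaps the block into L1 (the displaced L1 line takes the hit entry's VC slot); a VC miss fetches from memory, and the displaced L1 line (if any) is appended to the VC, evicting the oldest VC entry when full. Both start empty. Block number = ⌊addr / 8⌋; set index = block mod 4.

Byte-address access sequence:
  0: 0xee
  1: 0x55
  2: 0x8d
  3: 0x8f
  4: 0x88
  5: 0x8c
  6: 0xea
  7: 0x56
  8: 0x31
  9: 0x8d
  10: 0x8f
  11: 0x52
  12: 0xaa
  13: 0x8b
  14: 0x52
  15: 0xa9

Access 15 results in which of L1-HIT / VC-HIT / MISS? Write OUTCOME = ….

  [0] addr=0xee blk=29 s=1: MISS | VC []
  [1] addr=0x55 blk=10 s=2: MISS | VC []
  [2] addr=0x8d blk=17 s=1: MISS | VC [29]
  [3] addr=0x8f blk=17 s=1: L1-HIT | VC [29]
  [4] addr=0x88 blk=17 s=1: L1-HIT | VC [29]
  [5] addr=0x8c blk=17 s=1: L1-HIT | VC [29]
  [6] addr=0xea blk=29 s=1: VC-HIT | VC [17]
  [7] addr=0x56 blk=10 s=2: L1-HIT | VC [17]
  [8] addr=0x31 blk=6 s=2: MISS | VC [17, 10]
  [9] addr=0x8d blk=17 s=1: VC-HIT | VC [29, 10]
  [10] addr=0x8f blk=17 s=1: L1-HIT | VC [29, 10]
  [11] addr=0x52 blk=10 s=2: VC-HIT | VC [29, 6]
  [12] addr=0xaa blk=21 s=1: MISS | VC [29, 6, 17]
  [13] addr=0x8b blk=17 s=1: VC-HIT | VC [29, 6, 21]
  [14] addr=0x52 blk=10 s=2: L1-HIT | VC [29, 6, 21]
  [15] addr=0xa9 blk=21 s=1: VC-HIT | VC [29, 6, 17]

OUTCOME = VC-HIT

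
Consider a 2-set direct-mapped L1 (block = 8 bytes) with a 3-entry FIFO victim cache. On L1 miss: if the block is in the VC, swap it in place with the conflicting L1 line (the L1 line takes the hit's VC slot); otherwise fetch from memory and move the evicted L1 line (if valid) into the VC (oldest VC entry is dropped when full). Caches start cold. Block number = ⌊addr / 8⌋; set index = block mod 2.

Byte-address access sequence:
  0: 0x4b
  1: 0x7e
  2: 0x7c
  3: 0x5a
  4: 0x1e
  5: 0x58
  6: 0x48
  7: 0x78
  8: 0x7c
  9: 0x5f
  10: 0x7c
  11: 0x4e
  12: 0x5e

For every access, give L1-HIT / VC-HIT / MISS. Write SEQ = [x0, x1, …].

  [0] addr=0x4b blk=9 s=1: MISS | VC []
  [1] addr=0x7e blk=15 s=1: MISS | VC [9]
  [2] addr=0x7c blk=15 s=1: L1-HIT | VC [9]
  [3] addr=0x5a blk=11 s=1: MISS | VC [9, 15]
  [4] addr=0x1e blk=3 s=1: MISS | VC [9, 15, 11]
  [5] addr=0x58 blk=11 s=1: VC-HIT | VC [9, 15, 3]
  [6] addr=0x48 blk=9 s=1: VC-HIT | VC [11, 15, 3]
  [7] addr=0x78 blk=15 s=1: VC-HIT | VC [11, 9, 3]
  [8] addr=0x7c blk=15 s=1: L1-HIT | VC [11, 9, 3]
  [9] addr=0x5f blk=11 s=1: VC-HIT | VC [15, 9, 3]
  [10] addr=0x7c blk=15 s=1: VC-HIT | VC [11, 9, 3]
  [11] addr=0x4e blk=9 s=1: VC-HIT | VC [11, 15, 3]
  [12] addr=0x5e blk=11 s=1: VC-HIT | VC [9, 15, 3]

SEQ = [MISS, MISS, L1-HIT, MISS, MISS, VC-HIT, VC-HIT, VC-HIT, L1-HIT, VC-HIT, VC-HIT, VC-HIT, VC-HIT]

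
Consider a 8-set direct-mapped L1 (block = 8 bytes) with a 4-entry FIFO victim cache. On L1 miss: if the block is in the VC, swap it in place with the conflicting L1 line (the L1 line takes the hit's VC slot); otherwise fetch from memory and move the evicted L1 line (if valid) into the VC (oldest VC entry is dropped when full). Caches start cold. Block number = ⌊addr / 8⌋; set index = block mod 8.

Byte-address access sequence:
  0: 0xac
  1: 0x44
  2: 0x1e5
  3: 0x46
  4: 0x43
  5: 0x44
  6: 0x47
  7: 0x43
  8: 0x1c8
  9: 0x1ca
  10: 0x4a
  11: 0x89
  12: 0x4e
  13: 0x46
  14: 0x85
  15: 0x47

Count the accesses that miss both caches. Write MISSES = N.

MISSES = 7

0: 0xac (blk 21, set 5) → MISS  vc=[]
1: 0x44 (blk 8, set 0) → MISS  vc=[]
2: 0x1e5 (blk 60, set 4) → MISS  vc=[]
3: 0x46 (blk 8, set 0) → L1-HIT  vc=[]
4: 0x43 (blk 8, set 0) → L1-HIT  vc=[]
5: 0x44 (blk 8, set 0) → L1-HIT  vc=[]
6: 0x47 (blk 8, set 0) → L1-HIT  vc=[]
7: 0x43 (blk 8, set 0) → L1-HIT  vc=[]
8: 0x1c8 (blk 57, set 1) → MISS  vc=[]
9: 0x1ca (blk 57, set 1) → L1-HIT  vc=[]
10: 0x4a (blk 9, set 1) → MISS  vc=[57]
11: 0x89 (blk 17, set 1) → MISS  vc=[57, 9]
12: 0x4e (blk 9, set 1) → VC-HIT  vc=[57, 17]
13: 0x46 (blk 8, set 0) → L1-HIT  vc=[57, 17]
14: 0x85 (blk 16, set 0) → MISS  vc=[57, 17, 8]
15: 0x47 (blk 8, set 0) → VC-HIT  vc=[57, 17, 16]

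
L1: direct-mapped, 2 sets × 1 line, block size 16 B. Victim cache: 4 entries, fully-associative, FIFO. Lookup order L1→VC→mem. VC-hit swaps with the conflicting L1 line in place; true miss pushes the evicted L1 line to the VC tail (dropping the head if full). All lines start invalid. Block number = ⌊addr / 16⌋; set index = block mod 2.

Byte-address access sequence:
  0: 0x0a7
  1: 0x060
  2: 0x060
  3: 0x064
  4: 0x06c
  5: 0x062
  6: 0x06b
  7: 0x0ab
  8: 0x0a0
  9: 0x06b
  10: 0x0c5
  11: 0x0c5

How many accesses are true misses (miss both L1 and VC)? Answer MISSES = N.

MISSES = 3

#0 0xa7→b10/s0 MISS; vc=[]
#1 0x60→b6/s0 MISS; vc=[10]
#2 0x60→b6/s0 L1-HIT; vc=[10]
#3 0x64→b6/s0 L1-HIT; vc=[10]
#4 0x6c→b6/s0 L1-HIT; vc=[10]
#5 0x62→b6/s0 L1-HIT; vc=[10]
#6 0x6b→b6/s0 L1-HIT; vc=[10]
#7 0xab→b10/s0 VC-HIT; vc=[6]
#8 0xa0→b10/s0 L1-HIT; vc=[6]
#9 0x6b→b6/s0 VC-HIT; vc=[10]
#10 0xc5→b12/s0 MISS; vc=[10,6]
#11 0xc5→b12/s0 L1-HIT; vc=[10,6]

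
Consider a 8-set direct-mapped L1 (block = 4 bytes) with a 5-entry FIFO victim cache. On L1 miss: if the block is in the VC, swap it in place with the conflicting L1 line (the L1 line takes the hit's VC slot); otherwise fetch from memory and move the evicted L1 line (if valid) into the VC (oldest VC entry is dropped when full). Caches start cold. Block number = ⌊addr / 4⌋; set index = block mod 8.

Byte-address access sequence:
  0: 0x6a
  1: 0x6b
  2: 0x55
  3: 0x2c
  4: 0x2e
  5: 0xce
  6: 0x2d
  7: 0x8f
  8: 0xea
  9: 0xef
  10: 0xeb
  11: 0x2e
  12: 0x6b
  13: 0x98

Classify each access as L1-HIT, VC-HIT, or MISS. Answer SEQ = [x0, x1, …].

SEQ = [MISS, L1-HIT, MISS, MISS, L1-HIT, MISS, VC-HIT, MISS, MISS, MISS, L1-HIT, VC-HIT, VC-HIT, MISS]

  [0] addr=0x6a blk=26 s=2: MISS | VC []
  [1] addr=0x6b blk=26 s=2: L1-HIT | VC []
  [2] addr=0x55 blk=21 s=5: MISS | VC []
  [3] addr=0x2c blk=11 s=3: MISS | VC []
  [4] addr=0x2e blk=11 s=3: L1-HIT | VC []
  [5] addr=0xce blk=51 s=3: MISS | VC [11]
  [6] addr=0x2d blk=11 s=3: VC-HIT | VC [51]
  [7] addr=0x8f blk=35 s=3: MISS | VC [51, 11]
  [8] addr=0xea blk=58 s=2: MISS | VC [51, 11, 26]
  [9] addr=0xef blk=59 s=3: MISS | VC [51, 11, 26, 35]
  [10] addr=0xeb blk=58 s=2: L1-HIT | VC [51, 11, 26, 35]
  [11] addr=0x2e blk=11 s=3: VC-HIT | VC [51, 59, 26, 35]
  [12] addr=0x6b blk=26 s=2: VC-HIT | VC [51, 59, 58, 35]
  [13] addr=0x98 blk=38 s=6: MISS | VC [51, 59, 58, 35]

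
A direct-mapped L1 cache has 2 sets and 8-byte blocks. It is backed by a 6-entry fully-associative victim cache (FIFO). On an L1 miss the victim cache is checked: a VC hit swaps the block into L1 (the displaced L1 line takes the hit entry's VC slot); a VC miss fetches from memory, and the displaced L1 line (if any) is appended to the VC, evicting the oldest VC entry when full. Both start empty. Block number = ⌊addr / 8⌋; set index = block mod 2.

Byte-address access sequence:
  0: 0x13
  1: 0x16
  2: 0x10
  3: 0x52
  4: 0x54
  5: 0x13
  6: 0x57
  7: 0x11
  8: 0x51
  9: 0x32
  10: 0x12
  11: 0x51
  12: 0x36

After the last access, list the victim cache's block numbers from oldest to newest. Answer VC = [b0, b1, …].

  [0] addr=0x13 blk=2 s=0: MISS | VC []
  [1] addr=0x16 blk=2 s=0: L1-HIT | VC []
  [2] addr=0x10 blk=2 s=0: L1-HIT | VC []
  [3] addr=0x52 blk=10 s=0: MISS | VC [2]
  [4] addr=0x54 blk=10 s=0: L1-HIT | VC [2]
  [5] addr=0x13 blk=2 s=0: VC-HIT | VC [10]
  [6] addr=0x57 blk=10 s=0: VC-HIT | VC [2]
  [7] addr=0x11 blk=2 s=0: VC-HIT | VC [10]
  [8] addr=0x51 blk=10 s=0: VC-HIT | VC [2]
  [9] addr=0x32 blk=6 s=0: MISS | VC [2, 10]
  [10] addr=0x12 blk=2 s=0: VC-HIT | VC [6, 10]
  [11] addr=0x51 blk=10 s=0: VC-HIT | VC [6, 2]
  [12] addr=0x36 blk=6 s=0: VC-HIT | VC [10, 2]

VC = [10, 2]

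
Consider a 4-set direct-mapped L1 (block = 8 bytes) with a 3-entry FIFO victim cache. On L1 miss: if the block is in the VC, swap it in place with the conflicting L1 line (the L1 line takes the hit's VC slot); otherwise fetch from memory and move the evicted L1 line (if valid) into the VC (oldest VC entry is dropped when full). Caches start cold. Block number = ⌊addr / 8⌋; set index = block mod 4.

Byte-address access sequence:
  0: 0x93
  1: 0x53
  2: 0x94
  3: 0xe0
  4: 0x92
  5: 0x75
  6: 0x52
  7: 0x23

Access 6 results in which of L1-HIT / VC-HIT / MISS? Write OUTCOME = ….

  [0] addr=0x93 blk=18 s=2: MISS | VC []
  [1] addr=0x53 blk=10 s=2: MISS | VC [18]
  [2] addr=0x94 blk=18 s=2: VC-HIT | VC [10]
  [3] addr=0xe0 blk=28 s=0: MISS | VC [10]
  [4] addr=0x92 blk=18 s=2: L1-HIT | VC [10]
  [5] addr=0x75 blk=14 s=2: MISS | VC [10, 18]
  [6] addr=0x52 blk=10 s=2: VC-HIT | VC [14, 18]
  [7] addr=0x23 blk=4 s=0: MISS | VC [14, 18, 28]

OUTCOME = VC-HIT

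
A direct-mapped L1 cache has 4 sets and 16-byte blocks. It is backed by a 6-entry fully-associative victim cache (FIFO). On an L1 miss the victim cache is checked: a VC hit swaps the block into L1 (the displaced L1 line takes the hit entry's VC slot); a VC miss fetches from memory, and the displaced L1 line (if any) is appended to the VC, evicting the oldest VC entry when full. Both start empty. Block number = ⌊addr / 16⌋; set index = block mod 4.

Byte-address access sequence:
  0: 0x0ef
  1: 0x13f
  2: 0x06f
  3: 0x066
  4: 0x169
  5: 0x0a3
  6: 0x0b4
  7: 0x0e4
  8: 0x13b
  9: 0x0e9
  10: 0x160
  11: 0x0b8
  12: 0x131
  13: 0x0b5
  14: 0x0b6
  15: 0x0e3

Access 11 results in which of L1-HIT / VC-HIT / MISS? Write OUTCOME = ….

OUTCOME = VC-HIT

0: 0xef (blk 14, set 2) → MISS  vc=[]
1: 0x13f (blk 19, set 3) → MISS  vc=[]
2: 0x6f (blk 6, set 2) → MISS  vc=[14]
3: 0x66 (blk 6, set 2) → L1-HIT  vc=[14]
4: 0x169 (blk 22, set 2) → MISS  vc=[14, 6]
5: 0xa3 (blk 10, set 2) → MISS  vc=[14, 6, 22]
6: 0xb4 (blk 11, set 3) → MISS  vc=[14, 6, 22, 19]
7: 0xe4 (blk 14, set 2) → VC-HIT  vc=[10, 6, 22, 19]
8: 0x13b (blk 19, set 3) → VC-HIT  vc=[10, 6, 22, 11]
9: 0xe9 (blk 14, set 2) → L1-HIT  vc=[10, 6, 22, 11]
10: 0x160 (blk 22, set 2) → VC-HIT  vc=[10, 6, 14, 11]
11: 0xb8 (blk 11, set 3) → VC-HIT  vc=[10, 6, 14, 19]
12: 0x131 (blk 19, set 3) → VC-HIT  vc=[10, 6, 14, 11]
13: 0xb5 (blk 11, set 3) → VC-HIT  vc=[10, 6, 14, 19]
14: 0xb6 (blk 11, set 3) → L1-HIT  vc=[10, 6, 14, 19]
15: 0xe3 (blk 14, set 2) → VC-HIT  vc=[10, 6, 22, 19]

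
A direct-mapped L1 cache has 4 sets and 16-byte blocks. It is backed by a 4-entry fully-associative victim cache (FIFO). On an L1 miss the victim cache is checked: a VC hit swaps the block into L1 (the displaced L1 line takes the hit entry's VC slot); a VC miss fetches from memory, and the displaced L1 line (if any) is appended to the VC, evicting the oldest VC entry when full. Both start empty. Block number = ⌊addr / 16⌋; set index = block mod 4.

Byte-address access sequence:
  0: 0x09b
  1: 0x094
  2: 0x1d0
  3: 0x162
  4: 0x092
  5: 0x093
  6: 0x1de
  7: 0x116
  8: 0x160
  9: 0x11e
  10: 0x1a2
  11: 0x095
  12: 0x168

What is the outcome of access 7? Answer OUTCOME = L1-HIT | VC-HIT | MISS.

#0 0x9b→b9/s1 MISS; vc=[]
#1 0x94→b9/s1 L1-HIT; vc=[]
#2 0x1d0→b29/s1 MISS; vc=[9]
#3 0x162→b22/s2 MISS; vc=[9]
#4 0x92→b9/s1 VC-HIT; vc=[29]
#5 0x93→b9/s1 L1-HIT; vc=[29]
#6 0x1de→b29/s1 VC-HIT; vc=[9]
#7 0x116→b17/s1 MISS; vc=[9,29]
#8 0x160→b22/s2 L1-HIT; vc=[9,29]
#9 0x11e→b17/s1 L1-HIT; vc=[9,29]
#10 0x1a2→b26/s2 MISS; vc=[9,29,22]
#11 0x95→b9/s1 VC-HIT; vc=[17,29,22]
#12 0x168→b22/s2 VC-HIT; vc=[17,29,26]

OUTCOME = MISS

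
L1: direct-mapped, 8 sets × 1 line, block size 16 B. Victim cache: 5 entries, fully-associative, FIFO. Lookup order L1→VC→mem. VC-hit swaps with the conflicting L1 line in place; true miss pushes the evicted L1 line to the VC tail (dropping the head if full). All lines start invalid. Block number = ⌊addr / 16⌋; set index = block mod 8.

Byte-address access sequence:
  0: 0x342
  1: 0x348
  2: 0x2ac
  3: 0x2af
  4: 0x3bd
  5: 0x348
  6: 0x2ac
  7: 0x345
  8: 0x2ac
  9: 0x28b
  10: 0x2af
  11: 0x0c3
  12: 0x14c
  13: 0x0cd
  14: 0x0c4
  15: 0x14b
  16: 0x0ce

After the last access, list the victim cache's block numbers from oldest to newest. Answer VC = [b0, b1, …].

0: 0x342 (blk 52, set 4) → MISS  vc=[]
1: 0x348 (blk 52, set 4) → L1-HIT  vc=[]
2: 0x2ac (blk 42, set 2) → MISS  vc=[]
3: 0x2af (blk 42, set 2) → L1-HIT  vc=[]
4: 0x3bd (blk 59, set 3) → MISS  vc=[]
5: 0x348 (blk 52, set 4) → L1-HIT  vc=[]
6: 0x2ac (blk 42, set 2) → L1-HIT  vc=[]
7: 0x345 (blk 52, set 4) → L1-HIT  vc=[]
8: 0x2ac (blk 42, set 2) → L1-HIT  vc=[]
9: 0x28b (blk 40, set 0) → MISS  vc=[]
10: 0x2af (blk 42, set 2) → L1-HIT  vc=[]
11: 0xc3 (blk 12, set 4) → MISS  vc=[52]
12: 0x14c (blk 20, set 4) → MISS  vc=[52, 12]
13: 0xcd (blk 12, set 4) → VC-HIT  vc=[52, 20]
14: 0xc4 (blk 12, set 4) → L1-HIT  vc=[52, 20]
15: 0x14b (blk 20, set 4) → VC-HIT  vc=[52, 12]
16: 0xce (blk 12, set 4) → VC-HIT  vc=[52, 20]

VC = [52, 20]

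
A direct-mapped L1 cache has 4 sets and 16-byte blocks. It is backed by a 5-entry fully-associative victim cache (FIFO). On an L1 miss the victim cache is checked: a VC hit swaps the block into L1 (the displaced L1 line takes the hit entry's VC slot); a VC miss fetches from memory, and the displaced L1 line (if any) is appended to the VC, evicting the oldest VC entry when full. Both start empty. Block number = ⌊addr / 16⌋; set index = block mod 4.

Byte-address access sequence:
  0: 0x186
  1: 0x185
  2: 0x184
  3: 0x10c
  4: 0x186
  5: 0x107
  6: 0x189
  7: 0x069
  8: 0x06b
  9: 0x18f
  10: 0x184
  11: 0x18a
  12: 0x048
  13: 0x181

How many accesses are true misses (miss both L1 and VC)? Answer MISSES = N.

MISSES = 4

0: 0x186 (blk 24, set 0) → MISS  vc=[]
1: 0x185 (blk 24, set 0) → L1-HIT  vc=[]
2: 0x184 (blk 24, set 0) → L1-HIT  vc=[]
3: 0x10c (blk 16, set 0) → MISS  vc=[24]
4: 0x186 (blk 24, set 0) → VC-HIT  vc=[16]
5: 0x107 (blk 16, set 0) → VC-HIT  vc=[24]
6: 0x189 (blk 24, set 0) → VC-HIT  vc=[16]
7: 0x69 (blk 6, set 2) → MISS  vc=[16]
8: 0x6b (blk 6, set 2) → L1-HIT  vc=[16]
9: 0x18f (blk 24, set 0) → L1-HIT  vc=[16]
10: 0x184 (blk 24, set 0) → L1-HIT  vc=[16]
11: 0x18a (blk 24, set 0) → L1-HIT  vc=[16]
12: 0x48 (blk 4, set 0) → MISS  vc=[16, 24]
13: 0x181 (blk 24, set 0) → VC-HIT  vc=[16, 4]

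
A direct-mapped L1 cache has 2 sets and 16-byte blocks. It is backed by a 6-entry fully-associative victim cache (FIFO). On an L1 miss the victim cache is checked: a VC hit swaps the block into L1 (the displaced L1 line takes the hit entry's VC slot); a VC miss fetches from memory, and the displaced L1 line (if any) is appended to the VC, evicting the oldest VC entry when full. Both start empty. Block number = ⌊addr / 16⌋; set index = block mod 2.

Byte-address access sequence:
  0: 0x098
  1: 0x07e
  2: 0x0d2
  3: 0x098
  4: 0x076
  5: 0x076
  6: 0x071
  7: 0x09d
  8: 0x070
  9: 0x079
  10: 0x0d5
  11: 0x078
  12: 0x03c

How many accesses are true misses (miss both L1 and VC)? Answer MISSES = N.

MISSES = 4

  [0] addr=0x98 blk=9 s=1: MISS | VC []
  [1] addr=0x7e blk=7 s=1: MISS | VC [9]
  [2] addr=0xd2 blk=13 s=1: MISS | VC [9, 7]
  [3] addr=0x98 blk=9 s=1: VC-HIT | VC [13, 7]
  [4] addr=0x76 blk=7 s=1: VC-HIT | VC [13, 9]
  [5] addr=0x76 blk=7 s=1: L1-HIT | VC [13, 9]
  [6] addr=0x71 blk=7 s=1: L1-HIT | VC [13, 9]
  [7] addr=0x9d blk=9 s=1: VC-HIT | VC [13, 7]
  [8] addr=0x70 blk=7 s=1: VC-HIT | VC [13, 9]
  [9] addr=0x79 blk=7 s=1: L1-HIT | VC [13, 9]
  [10] addr=0xd5 blk=13 s=1: VC-HIT | VC [7, 9]
  [11] addr=0x78 blk=7 s=1: VC-HIT | VC [13, 9]
  [12] addr=0x3c blk=3 s=1: MISS | VC [13, 9, 7]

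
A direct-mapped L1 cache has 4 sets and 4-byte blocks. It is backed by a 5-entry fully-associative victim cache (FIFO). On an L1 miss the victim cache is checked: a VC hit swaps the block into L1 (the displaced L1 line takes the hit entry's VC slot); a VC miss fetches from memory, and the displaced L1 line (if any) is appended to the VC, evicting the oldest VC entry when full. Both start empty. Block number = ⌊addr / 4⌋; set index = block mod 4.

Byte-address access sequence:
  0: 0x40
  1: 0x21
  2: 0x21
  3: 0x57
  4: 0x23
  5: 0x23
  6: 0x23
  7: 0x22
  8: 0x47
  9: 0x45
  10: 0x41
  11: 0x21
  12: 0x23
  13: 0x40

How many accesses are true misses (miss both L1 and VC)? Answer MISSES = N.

MISSES = 4

  [0] addr=0x40 blk=16 s=0: MISS | VC []
  [1] addr=0x21 blk=8 s=0: MISS | VC [16]
  [2] addr=0x21 blk=8 s=0: L1-HIT | VC [16]
  [3] addr=0x57 blk=21 s=1: MISS | VC [16]
  [4] addr=0x23 blk=8 s=0: L1-HIT | VC [16]
  [5] addr=0x23 blk=8 s=0: L1-HIT | VC [16]
  [6] addr=0x23 blk=8 s=0: L1-HIT | VC [16]
  [7] addr=0x22 blk=8 s=0: L1-HIT | VC [16]
  [8] addr=0x47 blk=17 s=1: MISS | VC [16, 21]
  [9] addr=0x45 blk=17 s=1: L1-HIT | VC [16, 21]
  [10] addr=0x41 blk=16 s=0: VC-HIT | VC [8, 21]
  [11] addr=0x21 blk=8 s=0: VC-HIT | VC [16, 21]
  [12] addr=0x23 blk=8 s=0: L1-HIT | VC [16, 21]
  [13] addr=0x40 blk=16 s=0: VC-HIT | VC [8, 21]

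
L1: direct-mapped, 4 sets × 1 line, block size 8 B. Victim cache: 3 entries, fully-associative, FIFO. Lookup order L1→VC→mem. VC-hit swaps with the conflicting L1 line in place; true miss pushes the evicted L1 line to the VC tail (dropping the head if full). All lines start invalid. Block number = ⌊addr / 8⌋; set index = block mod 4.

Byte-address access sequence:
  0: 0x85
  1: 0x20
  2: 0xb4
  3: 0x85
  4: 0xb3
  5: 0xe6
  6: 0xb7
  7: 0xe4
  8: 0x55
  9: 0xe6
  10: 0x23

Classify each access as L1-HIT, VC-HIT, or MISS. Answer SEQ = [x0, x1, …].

0: 0x85 (blk 16, set 0) → MISS  vc=[]
1: 0x20 (blk 4, set 0) → MISS  vc=[16]
2: 0xb4 (blk 22, set 2) → MISS  vc=[16]
3: 0x85 (blk 16, set 0) → VC-HIT  vc=[4]
4: 0xb3 (blk 22, set 2) → L1-HIT  vc=[4]
5: 0xe6 (blk 28, set 0) → MISS  vc=[4, 16]
6: 0xb7 (blk 22, set 2) → L1-HIT  vc=[4, 16]
7: 0xe4 (blk 28, set 0) → L1-HIT  vc=[4, 16]
8: 0x55 (blk 10, set 2) → MISS  vc=[4, 16, 22]
9: 0xe6 (blk 28, set 0) → L1-HIT  vc=[4, 16, 22]
10: 0x23 (blk 4, set 0) → VC-HIT  vc=[28, 16, 22]

SEQ = [MISS, MISS, MISS, VC-HIT, L1-HIT, MISS, L1-HIT, L1-HIT, MISS, L1-HIT, VC-HIT]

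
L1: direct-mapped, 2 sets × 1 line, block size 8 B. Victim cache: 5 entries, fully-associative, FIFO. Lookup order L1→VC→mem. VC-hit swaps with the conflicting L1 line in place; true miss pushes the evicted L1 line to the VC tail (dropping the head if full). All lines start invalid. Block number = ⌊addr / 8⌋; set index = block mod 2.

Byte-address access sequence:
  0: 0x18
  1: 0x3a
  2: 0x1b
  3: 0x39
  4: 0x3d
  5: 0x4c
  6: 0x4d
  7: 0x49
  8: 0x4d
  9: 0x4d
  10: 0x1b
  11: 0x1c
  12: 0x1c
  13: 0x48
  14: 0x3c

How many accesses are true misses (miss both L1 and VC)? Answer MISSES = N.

  [0] addr=0x18 blk=3 s=1: MISS | VC []
  [1] addr=0x3a blk=7 s=1: MISS | VC [3]
  [2] addr=0x1b blk=3 s=1: VC-HIT | VC [7]
  [3] addr=0x39 blk=7 s=1: VC-HIT | VC [3]
  [4] addr=0x3d blk=7 s=1: L1-HIT | VC [3]
  [5] addr=0x4c blk=9 s=1: MISS | VC [3, 7]
  [6] addr=0x4d blk=9 s=1: L1-HIT | VC [3, 7]
  [7] addr=0x49 blk=9 s=1: L1-HIT | VC [3, 7]
  [8] addr=0x4d blk=9 s=1: L1-HIT | VC [3, 7]
  [9] addr=0x4d blk=9 s=1: L1-HIT | VC [3, 7]
  [10] addr=0x1b blk=3 s=1: VC-HIT | VC [9, 7]
  [11] addr=0x1c blk=3 s=1: L1-HIT | VC [9, 7]
  [12] addr=0x1c blk=3 s=1: L1-HIT | VC [9, 7]
  [13] addr=0x48 blk=9 s=1: VC-HIT | VC [3, 7]
  [14] addr=0x3c blk=7 s=1: VC-HIT | VC [3, 9]

MISSES = 3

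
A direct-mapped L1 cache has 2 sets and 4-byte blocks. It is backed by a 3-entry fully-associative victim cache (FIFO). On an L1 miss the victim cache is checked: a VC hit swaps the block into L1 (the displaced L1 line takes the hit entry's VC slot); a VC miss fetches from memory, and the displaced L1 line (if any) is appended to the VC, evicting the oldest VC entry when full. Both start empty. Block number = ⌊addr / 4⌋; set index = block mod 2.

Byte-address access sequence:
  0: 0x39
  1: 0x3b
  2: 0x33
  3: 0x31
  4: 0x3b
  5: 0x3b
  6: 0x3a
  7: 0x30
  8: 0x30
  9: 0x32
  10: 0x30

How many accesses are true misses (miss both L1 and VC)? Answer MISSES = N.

0: 0x39 (blk 14, set 0) → MISS  vc=[]
1: 0x3b (blk 14, set 0) → L1-HIT  vc=[]
2: 0x33 (blk 12, set 0) → MISS  vc=[14]
3: 0x31 (blk 12, set 0) → L1-HIT  vc=[14]
4: 0x3b (blk 14, set 0) → VC-HIT  vc=[12]
5: 0x3b (blk 14, set 0) → L1-HIT  vc=[12]
6: 0x3a (blk 14, set 0) → L1-HIT  vc=[12]
7: 0x30 (blk 12, set 0) → VC-HIT  vc=[14]
8: 0x30 (blk 12, set 0) → L1-HIT  vc=[14]
9: 0x32 (blk 12, set 0) → L1-HIT  vc=[14]
10: 0x30 (blk 12, set 0) → L1-HIT  vc=[14]

MISSES = 2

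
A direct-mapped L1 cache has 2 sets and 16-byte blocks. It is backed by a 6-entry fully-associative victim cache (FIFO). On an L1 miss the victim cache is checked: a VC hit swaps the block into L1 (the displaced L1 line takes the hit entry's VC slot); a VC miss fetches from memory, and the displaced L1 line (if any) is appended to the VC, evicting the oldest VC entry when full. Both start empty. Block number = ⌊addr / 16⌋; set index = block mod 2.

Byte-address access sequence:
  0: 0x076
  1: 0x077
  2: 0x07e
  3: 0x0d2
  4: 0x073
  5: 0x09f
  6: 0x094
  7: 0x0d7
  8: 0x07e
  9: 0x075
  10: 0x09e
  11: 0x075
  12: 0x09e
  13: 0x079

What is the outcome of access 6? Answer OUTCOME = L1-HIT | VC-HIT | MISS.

  [0] addr=0x76 blk=7 s=1: MISS | VC []
  [1] addr=0x77 blk=7 s=1: L1-HIT | VC []
  [2] addr=0x7e blk=7 s=1: L1-HIT | VC []
  [3] addr=0xd2 blk=13 s=1: MISS | VC [7]
  [4] addr=0x73 blk=7 s=1: VC-HIT | VC [13]
  [5] addr=0x9f blk=9 s=1: MISS | VC [13, 7]
  [6] addr=0x94 blk=9 s=1: L1-HIT | VC [13, 7]
  [7] addr=0xd7 blk=13 s=1: VC-HIT | VC [9, 7]
  [8] addr=0x7e blk=7 s=1: VC-HIT | VC [9, 13]
  [9] addr=0x75 blk=7 s=1: L1-HIT | VC [9, 13]
  [10] addr=0x9e blk=9 s=1: VC-HIT | VC [7, 13]
  [11] addr=0x75 blk=7 s=1: VC-HIT | VC [9, 13]
  [12] addr=0x9e blk=9 s=1: VC-HIT | VC [7, 13]
  [13] addr=0x79 blk=7 s=1: VC-HIT | VC [9, 13]

OUTCOME = L1-HIT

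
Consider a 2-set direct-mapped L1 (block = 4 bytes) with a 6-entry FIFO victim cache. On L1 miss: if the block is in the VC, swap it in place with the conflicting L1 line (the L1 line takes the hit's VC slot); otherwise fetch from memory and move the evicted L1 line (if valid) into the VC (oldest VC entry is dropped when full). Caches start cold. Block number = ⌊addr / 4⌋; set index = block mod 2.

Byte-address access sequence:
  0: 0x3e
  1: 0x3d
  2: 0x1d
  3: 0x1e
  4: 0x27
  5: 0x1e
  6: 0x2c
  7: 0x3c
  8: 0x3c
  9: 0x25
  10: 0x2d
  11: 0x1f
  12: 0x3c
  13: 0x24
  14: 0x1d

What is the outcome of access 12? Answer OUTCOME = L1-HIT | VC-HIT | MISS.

0: 0x3e (blk 15, set 1) → MISS  vc=[]
1: 0x3d (blk 15, set 1) → L1-HIT  vc=[]
2: 0x1d (blk 7, set 1) → MISS  vc=[15]
3: 0x1e (blk 7, set 1) → L1-HIT  vc=[15]
4: 0x27 (blk 9, set 1) → MISS  vc=[15, 7]
5: 0x1e (blk 7, set 1) → VC-HIT  vc=[15, 9]
6: 0x2c (blk 11, set 1) → MISS  vc=[15, 9, 7]
7: 0x3c (blk 15, set 1) → VC-HIT  vc=[11, 9, 7]
8: 0x3c (blk 15, set 1) → L1-HIT  vc=[11, 9, 7]
9: 0x25 (blk 9, set 1) → VC-HIT  vc=[11, 15, 7]
10: 0x2d (blk 11, set 1) → VC-HIT  vc=[9, 15, 7]
11: 0x1f (blk 7, set 1) → VC-HIT  vc=[9, 15, 11]
12: 0x3c (blk 15, set 1) → VC-HIT  vc=[9, 7, 11]
13: 0x24 (blk 9, set 1) → VC-HIT  vc=[15, 7, 11]
14: 0x1d (blk 7, set 1) → VC-HIT  vc=[15, 9, 11]

OUTCOME = VC-HIT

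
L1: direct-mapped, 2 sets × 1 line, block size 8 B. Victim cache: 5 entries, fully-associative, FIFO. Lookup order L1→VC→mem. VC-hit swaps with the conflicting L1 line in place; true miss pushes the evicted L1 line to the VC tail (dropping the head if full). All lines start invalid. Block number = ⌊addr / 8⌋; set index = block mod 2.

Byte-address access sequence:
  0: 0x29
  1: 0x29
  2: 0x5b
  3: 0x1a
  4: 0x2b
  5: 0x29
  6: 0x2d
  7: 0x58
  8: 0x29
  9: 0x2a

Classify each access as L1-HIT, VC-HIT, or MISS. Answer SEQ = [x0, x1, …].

0: 0x29 (blk 5, set 1) → MISS  vc=[]
1: 0x29 (blk 5, set 1) → L1-HIT  vc=[]
2: 0x5b (blk 11, set 1) → MISS  vc=[5]
3: 0x1a (blk 3, set 1) → MISS  vc=[5, 11]
4: 0x2b (blk 5, set 1) → VC-HIT  vc=[3, 11]
5: 0x29 (blk 5, set 1) → L1-HIT  vc=[3, 11]
6: 0x2d (blk 5, set 1) → L1-HIT  vc=[3, 11]
7: 0x58 (blk 11, set 1) → VC-HIT  vc=[3, 5]
8: 0x29 (blk 5, set 1) → VC-HIT  vc=[3, 11]
9: 0x2a (blk 5, set 1) → L1-HIT  vc=[3, 11]

SEQ = [MISS, L1-HIT, MISS, MISS, VC-HIT, L1-HIT, L1-HIT, VC-HIT, VC-HIT, L1-HIT]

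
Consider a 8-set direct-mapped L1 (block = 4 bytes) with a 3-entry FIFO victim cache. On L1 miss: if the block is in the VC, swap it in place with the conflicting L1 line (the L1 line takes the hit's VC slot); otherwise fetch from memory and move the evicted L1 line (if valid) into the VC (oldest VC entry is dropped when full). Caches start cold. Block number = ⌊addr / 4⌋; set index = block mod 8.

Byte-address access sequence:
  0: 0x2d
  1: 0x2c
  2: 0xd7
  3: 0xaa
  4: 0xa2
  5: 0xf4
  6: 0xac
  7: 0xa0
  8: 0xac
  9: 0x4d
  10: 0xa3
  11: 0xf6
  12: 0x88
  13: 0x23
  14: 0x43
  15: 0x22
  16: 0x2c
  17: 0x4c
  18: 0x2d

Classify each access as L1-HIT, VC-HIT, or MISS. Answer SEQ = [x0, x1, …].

#0 0x2d→b11/s3 MISS; vc=[]
#1 0x2c→b11/s3 L1-HIT; vc=[]
#2 0xd7→b53/s5 MISS; vc=[]
#3 0xaa→b42/s2 MISS; vc=[]
#4 0xa2→b40/s0 MISS; vc=[]
#5 0xf4→b61/s5 MISS; vc=[53]
#6 0xac→b43/s3 MISS; vc=[53,11]
#7 0xa0→b40/s0 L1-HIT; vc=[53,11]
#8 0xac→b43/s3 L1-HIT; vc=[53,11]
#9 0x4d→b19/s3 MISS; vc=[53,11,43]
#10 0xa3→b40/s0 L1-HIT; vc=[53,11,43]
#11 0xf6→b61/s5 L1-HIT; vc=[53,11,43]
#12 0x88→b34/s2 MISS; vc=[11,43,42]
#13 0x23→b8/s0 MISS; vc=[43,42,40]
#14 0x43→b16/s0 MISS; vc=[42,40,8]
#15 0x22→b8/s0 VC-HIT; vc=[42,40,16]
#16 0x2c→b11/s3 MISS; vc=[40,16,19]
#17 0x4c→b19/s3 VC-HIT; vc=[40,16,11]
#18 0x2d→b11/s3 VC-HIT; vc=[40,16,19]

SEQ = [MISS, L1-HIT, MISS, MISS, MISS, MISS, MISS, L1-HIT, L1-HIT, MISS, L1-HIT, L1-HIT, MISS, MISS, MISS, VC-HIT, MISS, VC-HIT, VC-HIT]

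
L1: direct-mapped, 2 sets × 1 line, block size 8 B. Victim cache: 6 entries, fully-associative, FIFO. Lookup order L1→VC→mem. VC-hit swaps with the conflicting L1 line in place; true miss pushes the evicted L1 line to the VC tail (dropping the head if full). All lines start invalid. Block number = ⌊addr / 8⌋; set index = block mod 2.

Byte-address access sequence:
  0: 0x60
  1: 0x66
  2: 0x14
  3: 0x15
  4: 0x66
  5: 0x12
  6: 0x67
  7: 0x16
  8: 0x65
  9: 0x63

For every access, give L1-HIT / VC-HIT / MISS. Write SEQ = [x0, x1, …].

SEQ = [MISS, L1-HIT, MISS, L1-HIT, VC-HIT, VC-HIT, VC-HIT, VC-HIT, VC-HIT, L1-HIT]

#0 0x60→b12/s0 MISS; vc=[]
#1 0x66→b12/s0 L1-HIT; vc=[]
#2 0x14→b2/s0 MISS; vc=[12]
#3 0x15→b2/s0 L1-HIT; vc=[12]
#4 0x66→b12/s0 VC-HIT; vc=[2]
#5 0x12→b2/s0 VC-HIT; vc=[12]
#6 0x67→b12/s0 VC-HIT; vc=[2]
#7 0x16→b2/s0 VC-HIT; vc=[12]
#8 0x65→b12/s0 VC-HIT; vc=[2]
#9 0x63→b12/s0 L1-HIT; vc=[2]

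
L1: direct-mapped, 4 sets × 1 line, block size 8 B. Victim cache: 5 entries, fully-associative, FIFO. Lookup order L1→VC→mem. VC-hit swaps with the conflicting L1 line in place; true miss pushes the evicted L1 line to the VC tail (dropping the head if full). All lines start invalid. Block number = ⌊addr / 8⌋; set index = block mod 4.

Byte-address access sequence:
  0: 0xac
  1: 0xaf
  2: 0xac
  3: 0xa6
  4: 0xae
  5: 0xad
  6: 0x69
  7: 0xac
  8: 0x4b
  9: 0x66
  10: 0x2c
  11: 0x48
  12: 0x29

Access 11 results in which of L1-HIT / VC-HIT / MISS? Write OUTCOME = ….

  [0] addr=0xac blk=21 s=1: MISS | VC []
  [1] addr=0xaf blk=21 s=1: L1-HIT | VC []
  [2] addr=0xac blk=21 s=1: L1-HIT | VC []
  [3] addr=0xa6 blk=20 s=0: MISS | VC []
  [4] addr=0xae blk=21 s=1: L1-HIT | VC []
  [5] addr=0xad blk=21 s=1: L1-HIT | VC []
  [6] addr=0x69 blk=13 s=1: MISS | VC [21]
  [7] addr=0xac blk=21 s=1: VC-HIT | VC [13]
  [8] addr=0x4b blk=9 s=1: MISS | VC [13, 21]
  [9] addr=0x66 blk=12 s=0: MISS | VC [13, 21, 20]
  [10] addr=0x2c blk=5 s=1: MISS | VC [13, 21, 20, 9]
  [11] addr=0x48 blk=9 s=1: VC-HIT | VC [13, 21, 20, 5]
  [12] addr=0x29 blk=5 s=1: VC-HIT | VC [13, 21, 20, 9]

OUTCOME = VC-HIT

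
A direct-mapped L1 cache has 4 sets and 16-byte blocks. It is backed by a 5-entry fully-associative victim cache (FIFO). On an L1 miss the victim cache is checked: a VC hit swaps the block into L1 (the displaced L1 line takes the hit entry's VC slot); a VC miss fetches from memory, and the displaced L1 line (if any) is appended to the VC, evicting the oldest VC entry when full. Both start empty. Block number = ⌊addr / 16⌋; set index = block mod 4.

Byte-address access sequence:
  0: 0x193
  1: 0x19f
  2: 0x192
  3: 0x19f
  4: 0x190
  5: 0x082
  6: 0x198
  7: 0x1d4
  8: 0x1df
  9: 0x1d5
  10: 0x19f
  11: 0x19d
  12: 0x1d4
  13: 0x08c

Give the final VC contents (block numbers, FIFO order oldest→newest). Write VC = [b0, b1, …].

  [0] addr=0x193 blk=25 s=1: MISS | VC []
  [1] addr=0x19f blk=25 s=1: L1-HIT | VC []
  [2] addr=0x192 blk=25 s=1: L1-HIT | VC []
  [3] addr=0x19f blk=25 s=1: L1-HIT | VC []
  [4] addr=0x190 blk=25 s=1: L1-HIT | VC []
  [5] addr=0x82 blk=8 s=0: MISS | VC []
  [6] addr=0x198 blk=25 s=1: L1-HIT | VC []
  [7] addr=0x1d4 blk=29 s=1: MISS | VC [25]
  [8] addr=0x1df blk=29 s=1: L1-HIT | VC [25]
  [9] addr=0x1d5 blk=29 s=1: L1-HIT | VC [25]
  [10] addr=0x19f blk=25 s=1: VC-HIT | VC [29]
  [11] addr=0x19d blk=25 s=1: L1-HIT | VC [29]
  [12] addr=0x1d4 blk=29 s=1: VC-HIT | VC [25]
  [13] addr=0x8c blk=8 s=0: L1-HIT | VC [25]

VC = [25]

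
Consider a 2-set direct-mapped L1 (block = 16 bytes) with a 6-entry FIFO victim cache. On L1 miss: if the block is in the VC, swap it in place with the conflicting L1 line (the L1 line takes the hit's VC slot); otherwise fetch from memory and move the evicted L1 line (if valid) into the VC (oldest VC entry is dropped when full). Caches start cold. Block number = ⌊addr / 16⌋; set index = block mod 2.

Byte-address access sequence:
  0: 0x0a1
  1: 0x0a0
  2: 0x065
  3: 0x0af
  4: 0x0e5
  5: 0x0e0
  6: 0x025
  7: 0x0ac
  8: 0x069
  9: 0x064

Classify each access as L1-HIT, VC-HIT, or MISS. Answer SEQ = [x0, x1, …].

  [0] addr=0xa1 blk=10 s=0: MISS | VC []
  [1] addr=0xa0 blk=10 s=0: L1-HIT | VC []
  [2] addr=0x65 blk=6 s=0: MISS | VC [10]
  [3] addr=0xaf blk=10 s=0: VC-HIT | VC [6]
  [4] addr=0xe5 blk=14 s=0: MISS | VC [6, 10]
  [5] addr=0xe0 blk=14 s=0: L1-HIT | VC [6, 10]
  [6] addr=0x25 blk=2 s=0: MISS | VC [6, 10, 14]
  [7] addr=0xac blk=10 s=0: VC-HIT | VC [6, 2, 14]
  [8] addr=0x69 blk=6 s=0: VC-HIT | VC [10, 2, 14]
  [9] addr=0x64 blk=6 s=0: L1-HIT | VC [10, 2, 14]

SEQ = [MISS, L1-HIT, MISS, VC-HIT, MISS, L1-HIT, MISS, VC-HIT, VC-HIT, L1-HIT]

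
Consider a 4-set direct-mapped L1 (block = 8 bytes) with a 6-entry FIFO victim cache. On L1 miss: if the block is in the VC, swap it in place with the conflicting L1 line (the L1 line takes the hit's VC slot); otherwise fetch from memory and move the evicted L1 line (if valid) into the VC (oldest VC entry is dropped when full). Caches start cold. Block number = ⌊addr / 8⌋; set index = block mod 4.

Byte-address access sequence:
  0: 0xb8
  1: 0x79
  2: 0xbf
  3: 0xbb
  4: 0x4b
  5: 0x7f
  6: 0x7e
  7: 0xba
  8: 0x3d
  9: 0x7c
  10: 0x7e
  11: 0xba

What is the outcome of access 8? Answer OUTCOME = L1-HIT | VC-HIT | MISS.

  [0] addr=0xb8 blk=23 s=3: MISS | VC []
  [1] addr=0x79 blk=15 s=3: MISS | VC [23]
  [2] addr=0xbf blk=23 s=3: VC-HIT | VC [15]
  [3] addr=0xbb blk=23 s=3: L1-HIT | VC [15]
  [4] addr=0x4b blk=9 s=1: MISS | VC [15]
  [5] addr=0x7f blk=15 s=3: VC-HIT | VC [23]
  [6] addr=0x7e blk=15 s=3: L1-HIT | VC [23]
  [7] addr=0xba blk=23 s=3: VC-HIT | VC [15]
  [8] addr=0x3d blk=7 s=3: MISS | VC [15, 23]
  [9] addr=0x7c blk=15 s=3: VC-HIT | VC [7, 23]
  [10] addr=0x7e blk=15 s=3: L1-HIT | VC [7, 23]
  [11] addr=0xba blk=23 s=3: VC-HIT | VC [7, 15]

OUTCOME = MISS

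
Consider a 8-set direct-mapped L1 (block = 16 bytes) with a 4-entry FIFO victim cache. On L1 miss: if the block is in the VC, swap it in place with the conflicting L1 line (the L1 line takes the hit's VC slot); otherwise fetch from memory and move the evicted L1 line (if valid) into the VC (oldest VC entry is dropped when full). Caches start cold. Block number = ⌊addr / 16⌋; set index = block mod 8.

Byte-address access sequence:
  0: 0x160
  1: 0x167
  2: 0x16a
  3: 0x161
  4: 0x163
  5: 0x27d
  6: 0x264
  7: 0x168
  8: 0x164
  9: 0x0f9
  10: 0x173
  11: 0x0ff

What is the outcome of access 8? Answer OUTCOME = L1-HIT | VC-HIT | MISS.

0: 0x160 (blk 22, set 6) → MISS  vc=[]
1: 0x167 (blk 22, set 6) → L1-HIT  vc=[]
2: 0x16a (blk 22, set 6) → L1-HIT  vc=[]
3: 0x161 (blk 22, set 6) → L1-HIT  vc=[]
4: 0x163 (blk 22, set 6) → L1-HIT  vc=[]
5: 0x27d (blk 39, set 7) → MISS  vc=[]
6: 0x264 (blk 38, set 6) → MISS  vc=[22]
7: 0x168 (blk 22, set 6) → VC-HIT  vc=[38]
8: 0x164 (blk 22, set 6) → L1-HIT  vc=[38]
9: 0xf9 (blk 15, set 7) → MISS  vc=[38, 39]
10: 0x173 (blk 23, set 7) → MISS  vc=[38, 39, 15]
11: 0xff (blk 15, set 7) → VC-HIT  vc=[38, 39, 23]

OUTCOME = L1-HIT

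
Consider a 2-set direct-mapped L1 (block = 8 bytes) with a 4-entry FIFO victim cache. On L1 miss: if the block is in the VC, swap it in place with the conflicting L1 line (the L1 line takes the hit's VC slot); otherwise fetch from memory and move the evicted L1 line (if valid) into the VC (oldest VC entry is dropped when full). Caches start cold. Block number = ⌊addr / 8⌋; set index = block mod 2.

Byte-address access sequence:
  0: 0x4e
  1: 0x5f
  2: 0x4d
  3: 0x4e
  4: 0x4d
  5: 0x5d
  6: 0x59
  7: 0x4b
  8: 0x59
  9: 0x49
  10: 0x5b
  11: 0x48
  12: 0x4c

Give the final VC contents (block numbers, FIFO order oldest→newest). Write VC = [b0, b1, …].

VC = [11]

0: 0x4e (blk 9, set 1) → MISS  vc=[]
1: 0x5f (blk 11, set 1) → MISS  vc=[9]
2: 0x4d (blk 9, set 1) → VC-HIT  vc=[11]
3: 0x4e (blk 9, set 1) → L1-HIT  vc=[11]
4: 0x4d (blk 9, set 1) → L1-HIT  vc=[11]
5: 0x5d (blk 11, set 1) → VC-HIT  vc=[9]
6: 0x59 (blk 11, set 1) → L1-HIT  vc=[9]
7: 0x4b (blk 9, set 1) → VC-HIT  vc=[11]
8: 0x59 (blk 11, set 1) → VC-HIT  vc=[9]
9: 0x49 (blk 9, set 1) → VC-HIT  vc=[11]
10: 0x5b (blk 11, set 1) → VC-HIT  vc=[9]
11: 0x48 (blk 9, set 1) → VC-HIT  vc=[11]
12: 0x4c (blk 9, set 1) → L1-HIT  vc=[11]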